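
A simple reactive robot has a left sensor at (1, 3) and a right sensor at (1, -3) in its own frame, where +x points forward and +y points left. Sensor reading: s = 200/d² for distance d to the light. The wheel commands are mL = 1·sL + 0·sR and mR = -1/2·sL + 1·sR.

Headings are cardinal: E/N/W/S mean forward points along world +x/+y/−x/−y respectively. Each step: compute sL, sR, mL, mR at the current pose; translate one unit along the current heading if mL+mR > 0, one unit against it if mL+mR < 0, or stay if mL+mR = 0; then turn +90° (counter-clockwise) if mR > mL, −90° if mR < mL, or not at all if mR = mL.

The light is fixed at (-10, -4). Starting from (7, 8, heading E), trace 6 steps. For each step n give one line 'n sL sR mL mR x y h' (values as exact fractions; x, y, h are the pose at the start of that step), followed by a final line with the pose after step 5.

0 200/549 40/81 200/549 1540/4941 7 8 E
1 100/281 100/173 100/281 19450/48613 8 8 S
2 200/557 8/17 200/557 2756/9469 8 7 E
3 25/73 50/89 25/73 5075/12994 9 7 S
4 200/569 200/449 200/569 68900/255481 9 6 E
5 20/61 20/37 20/61 850/2257 10 6 S
final 10 5 E

n=0: pose=(7,8,E); sL=200/549, sR=40/81; mL=200/549, mR=1540/4941; mL+mR=3340/4941 → advance +1; mR−mL=-260/4941 → turn -1·90°
n=1: pose=(8,8,S); sL=100/281, sR=100/173; mL=100/281, mR=19450/48613; mL+mR=36750/48613 → advance +1; mR−mL=2150/48613 → turn +1·90°
n=2: pose=(8,7,E); sL=200/557, sR=8/17; mL=200/557, mR=2756/9469; mL+mR=6156/9469 → advance +1; mR−mL=-644/9469 → turn -1·90°
n=3: pose=(9,7,S); sL=25/73, sR=50/89; mL=25/73, mR=5075/12994; mL+mR=9525/12994 → advance +1; mR−mL=625/12994 → turn +1·90°
n=4: pose=(9,6,E); sL=200/569, sR=200/449; mL=200/569, mR=68900/255481; mL+mR=158700/255481 → advance +1; mR−mL=-20900/255481 → turn -1·90°
n=5: pose=(10,6,S); sL=20/61, sR=20/37; mL=20/61, mR=850/2257; mL+mR=1590/2257 → advance +1; mR−mL=110/2257 → turn +1·90°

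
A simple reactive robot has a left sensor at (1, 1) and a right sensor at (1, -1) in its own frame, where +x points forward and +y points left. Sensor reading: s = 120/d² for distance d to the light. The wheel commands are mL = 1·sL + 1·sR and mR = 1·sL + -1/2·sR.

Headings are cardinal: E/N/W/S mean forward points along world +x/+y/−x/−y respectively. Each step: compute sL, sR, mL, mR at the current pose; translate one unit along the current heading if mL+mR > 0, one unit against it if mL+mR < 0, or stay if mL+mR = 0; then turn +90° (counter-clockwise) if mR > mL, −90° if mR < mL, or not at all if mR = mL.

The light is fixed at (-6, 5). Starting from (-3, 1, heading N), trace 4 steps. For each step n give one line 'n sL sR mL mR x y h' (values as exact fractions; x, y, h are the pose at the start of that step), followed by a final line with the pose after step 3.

0 120/13 24/5 912/65 444/65 -3 1 N
1 6 15/4 39/4 33/8 -3 2 E
2 120/41 24/5 1584/205 108/205 -2 2 S
3 60/17 20/3 520/51 10/51 -2 1 W
final -3 1 N

n=0: pose=(-3,1,N); sL=120/13, sR=24/5; mL=912/65, mR=444/65; mL+mR=1356/65 → advance +1; mR−mL=-36/5 → turn -1·90°
n=1: pose=(-3,2,E); sL=6, sR=15/4; mL=39/4, mR=33/8; mL+mR=111/8 → advance +1; mR−mL=-45/8 → turn -1·90°
n=2: pose=(-2,2,S); sL=120/41, sR=24/5; mL=1584/205, mR=108/205; mL+mR=1692/205 → advance +1; mR−mL=-36/5 → turn -1·90°
n=3: pose=(-2,1,W); sL=60/17, sR=20/3; mL=520/51, mR=10/51; mL+mR=530/51 → advance +1; mR−mL=-10 → turn -1·90°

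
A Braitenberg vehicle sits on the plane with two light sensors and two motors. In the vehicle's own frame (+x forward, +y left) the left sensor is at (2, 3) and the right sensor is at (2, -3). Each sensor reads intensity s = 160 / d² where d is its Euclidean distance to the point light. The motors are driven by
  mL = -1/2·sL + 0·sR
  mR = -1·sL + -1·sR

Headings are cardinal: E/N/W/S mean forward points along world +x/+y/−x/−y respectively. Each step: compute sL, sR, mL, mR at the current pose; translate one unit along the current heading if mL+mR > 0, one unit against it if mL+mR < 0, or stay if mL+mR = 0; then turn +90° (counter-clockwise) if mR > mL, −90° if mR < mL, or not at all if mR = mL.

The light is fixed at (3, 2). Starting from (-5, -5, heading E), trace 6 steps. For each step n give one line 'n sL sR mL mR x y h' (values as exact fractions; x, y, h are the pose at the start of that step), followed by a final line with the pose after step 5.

0 40/13 20/17 -20/13 -940/221 -5 -5 E
1 160/117 32/45 -80/117 -1216/585 -6 -5 S
2 80/101 16/13 -40/101 -2656/1313 -6 -4 W
3 160/137 160/41 -80/137 -28480/5617 -5 -4 N
4 40/13 20/17 -20/13 -940/221 -5 -5 E
5 160/117 32/45 -80/117 -1216/585 -6 -5 S
final -6 -4 W

n=0: pose=(-5,-5,E); sL=40/13, sR=20/17; mL=-20/13, mR=-940/221; mL+mR=-1280/221 → advance -1; mR−mL=-600/221 → turn -1·90°
n=1: pose=(-6,-5,S); sL=160/117, sR=32/45; mL=-80/117, mR=-1216/585; mL+mR=-1616/585 → advance -1; mR−mL=-272/195 → turn -1·90°
n=2: pose=(-6,-4,W); sL=80/101, sR=16/13; mL=-40/101, mR=-2656/1313; mL+mR=-3176/1313 → advance -1; mR−mL=-2136/1313 → turn -1·90°
n=3: pose=(-5,-4,N); sL=160/137, sR=160/41; mL=-80/137, mR=-28480/5617; mL+mR=-31760/5617 → advance -1; mR−mL=-25200/5617 → turn -1·90°
n=4: pose=(-5,-5,E); sL=40/13, sR=20/17; mL=-20/13, mR=-940/221; mL+mR=-1280/221 → advance -1; mR−mL=-600/221 → turn -1·90°
n=5: pose=(-6,-5,S); sL=160/117, sR=32/45; mL=-80/117, mR=-1216/585; mL+mR=-1616/585 → advance -1; mR−mL=-272/195 → turn -1·90°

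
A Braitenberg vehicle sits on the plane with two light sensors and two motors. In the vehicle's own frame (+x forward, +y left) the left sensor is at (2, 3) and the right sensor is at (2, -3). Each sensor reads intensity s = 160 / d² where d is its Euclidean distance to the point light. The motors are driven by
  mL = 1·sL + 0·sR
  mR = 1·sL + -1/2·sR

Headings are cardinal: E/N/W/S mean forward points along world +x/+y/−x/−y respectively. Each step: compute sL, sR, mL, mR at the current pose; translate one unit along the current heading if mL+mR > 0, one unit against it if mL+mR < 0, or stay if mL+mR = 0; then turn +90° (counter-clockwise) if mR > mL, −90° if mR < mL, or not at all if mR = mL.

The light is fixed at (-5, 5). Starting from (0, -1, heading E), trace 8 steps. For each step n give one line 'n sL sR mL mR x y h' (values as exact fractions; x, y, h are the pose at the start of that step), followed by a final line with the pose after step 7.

n=0: pose=(0,-1,E); sL=80/29, sR=16/13; mL=80/29, mR=808/377; mL+mR=1848/377 → advance +1; mR−mL=-8/13 → turn -1·90°
n=1: pose=(1,-1,S); sL=32/29, sR=160/73; mL=32/29, mR=16/2117; mL+mR=2352/2117 → advance +1; mR−mL=-80/73 → turn -1·90°
n=2: pose=(1,-2,W); sL=40/29, sR=5; mL=40/29, mR=-65/58; mL+mR=15/58 → advance +1; mR−mL=-5/2 → turn -1·90°
n=3: pose=(0,-2,N); sL=160/29, sR=160/89; mL=160/29, mR=11920/2581; mL+mR=26160/2581 → advance +1; mR−mL=-80/89 → turn -1·90°
n=4: pose=(0,-1,E); sL=80/29, sR=16/13; mL=80/29, mR=808/377; mL+mR=1848/377 → advance +1; mR−mL=-8/13 → turn -1·90°
n=5: pose=(1,-1,S); sL=32/29, sR=160/73; mL=32/29, mR=16/2117; mL+mR=2352/2117 → advance +1; mR−mL=-80/73 → turn -1·90°
n=6: pose=(1,-2,W); sL=40/29, sR=5; mL=40/29, mR=-65/58; mL+mR=15/58 → advance +1; mR−mL=-5/2 → turn -1·90°
n=7: pose=(0,-2,N); sL=160/29, sR=160/89; mL=160/29, mR=11920/2581; mL+mR=26160/2581 → advance +1; mR−mL=-80/89 → turn -1·90°

0 80/29 16/13 80/29 808/377 0 -1 E
1 32/29 160/73 32/29 16/2117 1 -1 S
2 40/29 5 40/29 -65/58 1 -2 W
3 160/29 160/89 160/29 11920/2581 0 -2 N
4 80/29 16/13 80/29 808/377 0 -1 E
5 32/29 160/73 32/29 16/2117 1 -1 S
6 40/29 5 40/29 -65/58 1 -2 W
7 160/29 160/89 160/29 11920/2581 0 -2 N
final 0 -1 E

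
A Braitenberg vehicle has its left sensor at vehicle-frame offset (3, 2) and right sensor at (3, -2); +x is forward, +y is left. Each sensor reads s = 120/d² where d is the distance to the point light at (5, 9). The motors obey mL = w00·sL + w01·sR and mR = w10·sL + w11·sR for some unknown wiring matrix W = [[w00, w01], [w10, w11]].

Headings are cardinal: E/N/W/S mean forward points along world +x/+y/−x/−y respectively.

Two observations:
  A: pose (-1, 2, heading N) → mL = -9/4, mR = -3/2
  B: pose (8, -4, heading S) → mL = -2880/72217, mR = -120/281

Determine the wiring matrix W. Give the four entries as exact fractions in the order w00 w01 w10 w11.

1 -1 -1 0

obs A: pose=(-1,2,N) → sL=3/2, sR=15/4, mL=-9/4, mR=-3/2
obs B: pose=(8,-4,S) → sL=120/281, sR=120/257, mL=-2880/72217, mR=-120/281
sensor matrix S = [[3/2, 15/4], [120/281, 120/257]]; det S = -65070/72217
solve [mL_A; mL_B] = S·[w00; w01] and [mR_A; mR_B] = S·[w10; w11]:
  w00 = 1, w01 = -1, w10 = -1, w11 = 0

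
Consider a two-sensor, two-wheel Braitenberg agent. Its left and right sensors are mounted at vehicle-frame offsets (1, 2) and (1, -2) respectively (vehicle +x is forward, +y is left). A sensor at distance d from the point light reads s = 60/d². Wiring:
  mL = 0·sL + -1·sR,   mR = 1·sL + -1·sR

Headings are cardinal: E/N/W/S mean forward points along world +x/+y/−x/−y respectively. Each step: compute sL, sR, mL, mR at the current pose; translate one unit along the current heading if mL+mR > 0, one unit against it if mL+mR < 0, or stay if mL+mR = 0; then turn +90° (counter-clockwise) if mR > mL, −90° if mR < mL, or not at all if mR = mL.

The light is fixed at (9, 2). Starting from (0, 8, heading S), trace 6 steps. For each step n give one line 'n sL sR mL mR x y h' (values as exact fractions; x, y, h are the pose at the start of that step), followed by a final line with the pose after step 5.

n=0: pose=(0,8,S); sL=30/37, sR=30/73; mL=-30/73, mR=1080/2701; mL+mR=-30/2701 → advance -1; mR−mL=30/37 → turn +1·90°
n=1: pose=(0,9,E); sL=12/29, sR=60/89; mL=-60/89, mR=-672/2581; mL+mR=-2412/2581 → advance -1; mR−mL=12/29 → turn +1·90°
n=2: pose=(-1,9,N); sL=15/52, sR=15/32; mL=-15/32, mR=-75/416; mL+mR=-135/208 → advance -1; mR−mL=15/52 → turn +1·90°
n=3: pose=(-1,8,W); sL=60/137, sR=12/37; mL=-12/37, mR=576/5069; mL+mR=-1068/5069 → advance -1; mR−mL=60/137 → turn +1·90°
n=4: pose=(0,8,S); sL=30/37, sR=30/73; mL=-30/73, mR=1080/2701; mL+mR=-30/2701 → advance -1; mR−mL=30/37 → turn +1·90°
n=5: pose=(0,9,E); sL=12/29, sR=60/89; mL=-60/89, mR=-672/2581; mL+mR=-2412/2581 → advance -1; mR−mL=12/29 → turn +1·90°

0 30/37 30/73 -30/73 1080/2701 0 8 S
1 12/29 60/89 -60/89 -672/2581 0 9 E
2 15/52 15/32 -15/32 -75/416 -1 9 N
3 60/137 12/37 -12/37 576/5069 -1 8 W
4 30/37 30/73 -30/73 1080/2701 0 8 S
5 12/29 60/89 -60/89 -672/2581 0 9 E
final -1 9 N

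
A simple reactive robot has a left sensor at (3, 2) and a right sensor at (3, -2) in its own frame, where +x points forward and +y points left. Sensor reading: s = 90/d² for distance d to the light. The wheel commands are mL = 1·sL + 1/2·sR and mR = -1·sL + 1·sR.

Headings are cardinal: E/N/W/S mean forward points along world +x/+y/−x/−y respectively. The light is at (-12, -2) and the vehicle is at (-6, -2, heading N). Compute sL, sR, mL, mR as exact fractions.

18/5 90/73 1539/365 -864/365

left sensor world pos  = (-8, 1); dL² = 25
right sensor world pos = (-4, 1); dR² = 73
sL = 90/25 = 18/5
sR = 90/73 = 90/73
mL = 1·sL + 1/2·sR = 1539/365
mR = -1·sL + 1·sR = -864/365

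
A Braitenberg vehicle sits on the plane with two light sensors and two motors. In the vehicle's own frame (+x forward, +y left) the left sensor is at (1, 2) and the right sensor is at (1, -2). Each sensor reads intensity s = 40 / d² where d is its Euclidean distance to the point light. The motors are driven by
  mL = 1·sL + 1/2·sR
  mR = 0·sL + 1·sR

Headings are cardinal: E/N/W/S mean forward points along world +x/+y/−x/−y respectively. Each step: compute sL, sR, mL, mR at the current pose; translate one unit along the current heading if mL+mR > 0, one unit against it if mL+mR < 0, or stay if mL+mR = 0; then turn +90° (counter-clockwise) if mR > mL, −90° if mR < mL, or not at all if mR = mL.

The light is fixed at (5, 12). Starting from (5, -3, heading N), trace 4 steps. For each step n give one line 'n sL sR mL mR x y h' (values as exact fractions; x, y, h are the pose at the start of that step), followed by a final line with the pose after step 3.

n=0: pose=(5,-3,N); sL=1/5, sR=1/5; mL=3/10, mR=1/5; mL+mR=1/2 → advance +1; mR−mL=-1/10 → turn -1·90°
n=1: pose=(5,-2,E); sL=8/29, sR=40/257; mL=2636/7453, mR=40/257; mL+mR=3796/7453 → advance +1; mR−mL=-1476/7453 → turn -1·90°
n=2: pose=(6,-2,S); sL=20/117, sR=20/113; mL=3430/13221, mR=20/113; mL+mR=5770/13221 → advance +1; mR−mL=-1090/13221 → turn -1·90°
n=3: pose=(6,-3,W); sL=40/289, sR=40/169; mL=12540/48841, mR=40/169; mL+mR=24100/48841 → advance +1; mR−mL=-980/48841 → turn -1·90°

0 1/5 1/5 3/10 1/5 5 -3 N
1 8/29 40/257 2636/7453 40/257 5 -2 E
2 20/117 20/113 3430/13221 20/113 6 -2 S
3 40/289 40/169 12540/48841 40/169 6 -3 W
final 5 -3 N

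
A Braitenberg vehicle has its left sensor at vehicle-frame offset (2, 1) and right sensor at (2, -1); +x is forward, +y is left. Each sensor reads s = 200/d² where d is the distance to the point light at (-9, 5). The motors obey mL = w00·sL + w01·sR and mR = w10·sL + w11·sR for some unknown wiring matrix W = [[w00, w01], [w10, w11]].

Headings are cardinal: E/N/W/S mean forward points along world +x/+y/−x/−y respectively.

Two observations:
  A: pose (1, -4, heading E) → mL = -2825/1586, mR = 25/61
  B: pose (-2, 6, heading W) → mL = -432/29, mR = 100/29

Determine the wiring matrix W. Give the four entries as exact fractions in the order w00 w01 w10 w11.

obs A: pose=(1,-4,E) → sL=25/26, sR=50/61, mL=-2825/1586, mR=25/61
obs B: pose=(-2,6,W) → sL=8, sR=200/29, mL=-432/29, mR=100/29
sensor matrix S = [[25/26, 50/61], [8, 200/29]]; det S = 1700/22997
solve [mL_A; mL_B] = S·[w00; w01] and [mR_A; mR_B] = S·[w10; w11]:
  w00 = -1, w01 = -1, w10 = 0, w11 = 1/2

-1 -1 0 1/2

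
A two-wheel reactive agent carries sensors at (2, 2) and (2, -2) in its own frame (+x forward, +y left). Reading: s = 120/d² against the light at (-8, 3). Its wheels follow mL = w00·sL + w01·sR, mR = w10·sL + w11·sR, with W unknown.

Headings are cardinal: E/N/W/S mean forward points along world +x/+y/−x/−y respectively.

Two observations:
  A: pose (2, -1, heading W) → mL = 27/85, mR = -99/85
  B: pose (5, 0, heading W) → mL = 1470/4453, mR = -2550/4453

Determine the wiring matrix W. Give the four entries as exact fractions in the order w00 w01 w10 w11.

1 -1/2 1/2 -1

obs A: pose=(2,-1,W) → sL=6/5, sR=30/17, mL=27/85, mR=-99/85
obs B: pose=(5,0,W) → sL=60/73, sR=60/61, mL=1470/4453, mR=-2550/4453
sensor matrix S = [[6/5, 30/17], [60/73, 60/61]]; det S = -20448/75701
solve [mL_A; mL_B] = S·[w00; w01] and [mR_A; mR_B] = S·[w10; w11]:
  w00 = 1, w01 = -1/2, w10 = 1/2, w11 = -1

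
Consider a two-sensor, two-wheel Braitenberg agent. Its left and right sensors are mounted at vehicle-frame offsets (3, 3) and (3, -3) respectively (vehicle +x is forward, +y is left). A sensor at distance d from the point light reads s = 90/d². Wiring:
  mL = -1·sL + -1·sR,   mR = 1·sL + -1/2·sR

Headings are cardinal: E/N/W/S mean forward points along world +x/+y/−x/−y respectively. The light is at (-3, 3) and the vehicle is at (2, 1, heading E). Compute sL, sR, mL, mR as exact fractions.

left sensor world pos  = (5, 4); dL² = 65
right sensor world pos = (5, -2); dR² = 89
sL = 90/65 = 18/13
sR = 90/89 = 90/89
mL = -1·sL + -1·sR = -2772/1157
mR = 1·sL + -1/2·sR = 1017/1157

18/13 90/89 -2772/1157 1017/1157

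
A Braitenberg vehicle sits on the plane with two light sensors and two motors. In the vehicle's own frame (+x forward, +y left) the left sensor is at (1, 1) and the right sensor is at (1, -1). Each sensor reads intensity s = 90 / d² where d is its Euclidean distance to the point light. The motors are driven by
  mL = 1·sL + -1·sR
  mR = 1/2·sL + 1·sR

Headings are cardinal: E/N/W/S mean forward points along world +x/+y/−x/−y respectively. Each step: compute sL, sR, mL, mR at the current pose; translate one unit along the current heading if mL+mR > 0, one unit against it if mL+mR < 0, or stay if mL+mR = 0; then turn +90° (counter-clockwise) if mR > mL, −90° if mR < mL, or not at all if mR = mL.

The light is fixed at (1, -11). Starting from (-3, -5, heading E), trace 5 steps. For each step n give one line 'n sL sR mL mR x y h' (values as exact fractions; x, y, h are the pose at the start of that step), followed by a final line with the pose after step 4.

n=0: pose=(-3,-5,E); sL=45/29, sR=45/17; mL=-540/493, mR=3375/986; mL+mR=135/58 → advance +1; mR−mL=4455/986 → turn +1·90°
n=1: pose=(-2,-5,N); sL=18/13, sR=90/53; mL=-216/689, mR=1647/689; mL+mR=27/13 → advance +1; mR−mL=1863/689 → turn +1·90°
n=2: pose=(-2,-4,W); sL=45/26, sR=9/8; mL=63/104, mR=207/104; mL+mR=135/52 → advance +1; mR−mL=18/13 → turn +1·90°
n=3: pose=(-3,-4,S); sL=2, sR=90/61; mL=32/61, mR=151/61; mL+mR=3 → advance +1; mR−mL=119/61 → turn +1·90°
n=4: pose=(-3,-5,E); sL=45/29, sR=45/17; mL=-540/493, mR=3375/986; mL+mR=135/58 → advance +1; mR−mL=4455/986 → turn +1·90°

0 45/29 45/17 -540/493 3375/986 -3 -5 E
1 18/13 90/53 -216/689 1647/689 -2 -5 N
2 45/26 9/8 63/104 207/104 -2 -4 W
3 2 90/61 32/61 151/61 -3 -4 S
4 45/29 45/17 -540/493 3375/986 -3 -5 E
final -2 -5 N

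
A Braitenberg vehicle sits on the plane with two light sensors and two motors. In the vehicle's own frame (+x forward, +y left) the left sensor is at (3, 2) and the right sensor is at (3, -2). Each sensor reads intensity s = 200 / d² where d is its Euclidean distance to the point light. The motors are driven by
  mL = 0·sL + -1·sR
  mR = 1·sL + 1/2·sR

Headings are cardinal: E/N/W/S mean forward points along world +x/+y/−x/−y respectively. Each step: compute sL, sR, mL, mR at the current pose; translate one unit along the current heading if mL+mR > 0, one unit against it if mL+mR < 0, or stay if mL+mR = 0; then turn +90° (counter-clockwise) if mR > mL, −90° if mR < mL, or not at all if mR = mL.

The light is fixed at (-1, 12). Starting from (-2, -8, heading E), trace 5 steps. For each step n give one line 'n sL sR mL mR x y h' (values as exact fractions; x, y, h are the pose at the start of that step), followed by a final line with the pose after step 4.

0 25/41 25/61 -25/61 4075/5002 -2 -8 E
1 200/293 200/293 -200/293 300/293 -1 -8 N
2 4/9 100/149 -100/149 1046/1341 -1 -7 W
3 40/97 200/493 -200/493 29420/47821 -2 -7 S
4 25/41 25/61 -25/61 4075/5002 -2 -8 E
final -1 -8 N

n=0: pose=(-2,-8,E); sL=25/41, sR=25/61; mL=-25/61, mR=4075/5002; mL+mR=2025/5002 → advance +1; mR−mL=6125/5002 → turn +1·90°
n=1: pose=(-1,-8,N); sL=200/293, sR=200/293; mL=-200/293, mR=300/293; mL+mR=100/293 → advance +1; mR−mL=500/293 → turn +1·90°
n=2: pose=(-1,-7,W); sL=4/9, sR=100/149; mL=-100/149, mR=1046/1341; mL+mR=146/1341 → advance +1; mR−mL=1946/1341 → turn +1·90°
n=3: pose=(-2,-7,S); sL=40/97, sR=200/493; mL=-200/493, mR=29420/47821; mL+mR=10020/47821 → advance +1; mR−mL=48820/47821 → turn +1·90°
n=4: pose=(-2,-8,E); sL=25/41, sR=25/61; mL=-25/61, mR=4075/5002; mL+mR=2025/5002 → advance +1; mR−mL=6125/5002 → turn +1·90°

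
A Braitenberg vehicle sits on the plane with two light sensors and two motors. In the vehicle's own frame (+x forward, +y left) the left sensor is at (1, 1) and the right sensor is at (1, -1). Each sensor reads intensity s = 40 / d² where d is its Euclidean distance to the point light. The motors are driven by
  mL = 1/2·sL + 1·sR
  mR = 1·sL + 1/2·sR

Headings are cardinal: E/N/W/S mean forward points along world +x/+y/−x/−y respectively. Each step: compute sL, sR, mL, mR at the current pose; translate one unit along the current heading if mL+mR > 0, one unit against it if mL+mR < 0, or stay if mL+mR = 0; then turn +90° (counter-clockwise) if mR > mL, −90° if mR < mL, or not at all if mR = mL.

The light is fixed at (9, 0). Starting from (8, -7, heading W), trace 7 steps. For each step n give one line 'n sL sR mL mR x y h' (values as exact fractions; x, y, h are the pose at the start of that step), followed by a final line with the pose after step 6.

n=0: pose=(8,-7,W); sL=10/17, sR=1; mL=22/17, mR=37/34; mL+mR=81/34 → advance +1; mR−mL=-7/34 → turn -1·90°
n=1: pose=(7,-7,N); sL=8/9, sR=40/37; mL=508/333, mR=476/333; mL+mR=328/111 → advance +1; mR−mL=-32/333 → turn -1·90°
n=2: pose=(7,-6,E); sL=20/13, sR=4/5; mL=102/65, mR=126/65; mL+mR=228/65 → advance +1; mR−mL=24/65 → turn +1·90°
n=3: pose=(8,-6,N); sL=40/29, sR=8/5; mL=332/145, mR=316/145; mL+mR=648/145 → advance +1; mR−mL=-16/145 → turn -1·90°
n=4: pose=(8,-5,E); sL=5/2, sR=10/9; mL=85/36, mR=55/18; mL+mR=65/12 → advance +1; mR−mL=25/36 → turn +1·90°
n=5: pose=(9,-5,N); sL=40/17, sR=40/17; mL=60/17, mR=60/17; mL+mR=120/17 → advance +1; mR−mL=0 → turn +0·90°
n=6: pose=(9,-4,N); sL=4, sR=4; mL=6, mR=6; mL+mR=12 → advance +1; mR−mL=0 → turn +0·90°

0 10/17 1 22/17 37/34 8 -7 W
1 8/9 40/37 508/333 476/333 7 -7 N
2 20/13 4/5 102/65 126/65 7 -6 E
3 40/29 8/5 332/145 316/145 8 -6 N
4 5/2 10/9 85/36 55/18 8 -5 E
5 40/17 40/17 60/17 60/17 9 -5 N
6 4 4 6 6 9 -4 N
final 9 -3 N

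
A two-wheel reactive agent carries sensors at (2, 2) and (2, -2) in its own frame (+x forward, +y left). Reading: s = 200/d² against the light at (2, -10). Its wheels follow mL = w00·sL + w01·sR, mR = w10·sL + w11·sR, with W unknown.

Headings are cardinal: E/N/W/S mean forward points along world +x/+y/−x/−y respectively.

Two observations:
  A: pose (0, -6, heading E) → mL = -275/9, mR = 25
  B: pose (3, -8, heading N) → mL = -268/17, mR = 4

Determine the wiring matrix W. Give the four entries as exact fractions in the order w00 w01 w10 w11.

obs A: pose=(0,-6,E) → sL=50/9, sR=50, mL=-275/9, mR=25
obs B: pose=(3,-8,N) → sL=200/17, sR=8, mL=-268/17, mR=4
sensor matrix S = [[50/9, 50], [200/17, 8]]; det S = -83200/153
solve [mL_A; mL_B] = S·[w00; w01] and [mR_A; mR_B] = S·[w10; w11]:
  w00 = -1, w01 = -1/2, w10 = 0, w11 = 1/2

-1 -1/2 0 1/2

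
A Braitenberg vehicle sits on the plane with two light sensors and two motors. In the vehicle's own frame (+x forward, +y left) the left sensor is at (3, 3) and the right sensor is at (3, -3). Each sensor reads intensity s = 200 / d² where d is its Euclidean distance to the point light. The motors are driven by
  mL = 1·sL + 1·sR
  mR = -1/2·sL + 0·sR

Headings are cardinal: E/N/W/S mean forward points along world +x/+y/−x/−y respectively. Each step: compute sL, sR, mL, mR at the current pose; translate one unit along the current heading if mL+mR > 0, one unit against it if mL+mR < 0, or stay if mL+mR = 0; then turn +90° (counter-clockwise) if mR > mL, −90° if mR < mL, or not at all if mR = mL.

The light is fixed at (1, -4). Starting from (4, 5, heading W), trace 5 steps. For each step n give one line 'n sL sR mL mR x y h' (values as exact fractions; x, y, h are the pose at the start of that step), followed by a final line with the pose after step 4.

0 50/9 25/18 125/18 -25/9 4 5 W
1 40/29 200/169 12560/4901 -20/29 3 5 N
2 100/97 100/37 13400/3589 -50/97 3 6 E
3 40/17 200/49 5360/833 -20/17 4 6 S
4 50/9 25/18 125/18 -25/9 4 5 W
final 3 5 N

n=0: pose=(4,5,W); sL=50/9, sR=25/18; mL=125/18, mR=-25/9; mL+mR=25/6 → advance +1; mR−mL=-175/18 → turn -1·90°
n=1: pose=(3,5,N); sL=40/29, sR=200/169; mL=12560/4901, mR=-20/29; mL+mR=9180/4901 → advance +1; mR−mL=-15940/4901 → turn -1·90°
n=2: pose=(3,6,E); sL=100/97, sR=100/37; mL=13400/3589, mR=-50/97; mL+mR=11550/3589 → advance +1; mR−mL=-15250/3589 → turn -1·90°
n=3: pose=(4,6,S); sL=40/17, sR=200/49; mL=5360/833, mR=-20/17; mL+mR=4380/833 → advance +1; mR−mL=-6340/833 → turn -1·90°
n=4: pose=(4,5,W); sL=50/9, sR=25/18; mL=125/18, mR=-25/9; mL+mR=25/6 → advance +1; mR−mL=-175/18 → turn -1·90°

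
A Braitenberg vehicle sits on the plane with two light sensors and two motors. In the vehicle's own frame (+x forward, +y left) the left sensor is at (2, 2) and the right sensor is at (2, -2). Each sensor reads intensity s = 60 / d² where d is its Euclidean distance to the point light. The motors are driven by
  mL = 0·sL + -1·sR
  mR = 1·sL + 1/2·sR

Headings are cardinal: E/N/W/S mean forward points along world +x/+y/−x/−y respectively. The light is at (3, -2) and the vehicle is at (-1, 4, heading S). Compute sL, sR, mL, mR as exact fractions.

3 15/13 -15/13 93/26

left sensor world pos  = (1, 2); dL² = 20
right sensor world pos = (-3, 2); dR² = 52
sL = 60/20 = 3
sR = 60/52 = 15/13
mL = 0·sL + -1·sR = -15/13
mR = 1·sL + 1/2·sR = 93/26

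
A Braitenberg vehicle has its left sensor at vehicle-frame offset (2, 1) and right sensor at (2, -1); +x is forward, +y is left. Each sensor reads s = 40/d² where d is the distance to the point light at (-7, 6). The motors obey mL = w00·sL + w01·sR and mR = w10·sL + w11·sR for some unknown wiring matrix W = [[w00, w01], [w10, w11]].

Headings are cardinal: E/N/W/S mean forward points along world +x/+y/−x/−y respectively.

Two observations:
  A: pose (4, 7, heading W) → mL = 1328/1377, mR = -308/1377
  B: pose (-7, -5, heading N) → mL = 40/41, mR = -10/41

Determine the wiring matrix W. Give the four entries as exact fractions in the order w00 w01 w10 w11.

obs A: pose=(4,7,W) → sL=40/81, sR=8/17, mL=1328/1377, mR=-308/1377
obs B: pose=(-7,-5,N) → sL=20/41, sR=20/41, mL=40/41, mR=-10/41
sensor matrix S = [[40/81, 8/17], [20/41, 20/41]]; det S = 640/56457
solve [mL_A; mL_B] = S·[w00; w01] and [mR_A; mR_B] = S·[w10; w11]:
  w00 = 1, w01 = 1, w10 = 1/2, w11 = -1

1 1 1/2 -1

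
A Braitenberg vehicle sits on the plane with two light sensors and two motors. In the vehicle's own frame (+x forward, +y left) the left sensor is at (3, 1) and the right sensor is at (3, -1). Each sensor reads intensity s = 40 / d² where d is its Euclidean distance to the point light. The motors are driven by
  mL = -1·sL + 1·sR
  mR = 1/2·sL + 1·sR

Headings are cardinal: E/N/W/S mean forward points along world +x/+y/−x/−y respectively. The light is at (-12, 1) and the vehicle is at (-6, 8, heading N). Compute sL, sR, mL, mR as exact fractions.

8/25 40/149 -192/3725 1596/3725

left sensor world pos  = (-7, 11); dL² = 125
right sensor world pos = (-5, 11); dR² = 149
sL = 40/125 = 8/25
sR = 40/149 = 40/149
mL = -1·sL + 1·sR = -192/3725
mR = 1/2·sL + 1·sR = 1596/3725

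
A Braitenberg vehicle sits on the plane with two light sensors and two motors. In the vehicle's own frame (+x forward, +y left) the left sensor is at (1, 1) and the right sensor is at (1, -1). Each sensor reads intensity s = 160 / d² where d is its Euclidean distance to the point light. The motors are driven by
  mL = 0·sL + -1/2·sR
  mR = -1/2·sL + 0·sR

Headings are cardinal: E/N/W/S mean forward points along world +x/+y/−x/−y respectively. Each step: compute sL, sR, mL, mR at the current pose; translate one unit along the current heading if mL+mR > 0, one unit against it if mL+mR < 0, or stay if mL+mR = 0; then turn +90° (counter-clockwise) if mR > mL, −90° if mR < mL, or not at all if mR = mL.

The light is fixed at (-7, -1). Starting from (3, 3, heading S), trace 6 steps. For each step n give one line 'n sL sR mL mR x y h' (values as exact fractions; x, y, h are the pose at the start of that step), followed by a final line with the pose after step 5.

n=0: pose=(3,3,S); sL=16/13, sR=16/9; mL=-8/9, mR=-8/13; mL+mR=-176/117 → advance -1; mR−mL=32/117 → turn +1·90°
n=1: pose=(3,4,E); sL=160/157, sR=160/137; mL=-80/137, mR=-80/157; mL+mR=-23520/21509 → advance -1; mR−mL=1600/21509 → turn +1·90°
n=2: pose=(2,4,N); sL=8/5, sR=20/17; mL=-10/17, mR=-4/5; mL+mR=-118/85 → advance -1; mR−mL=-18/85 → turn -1·90°
n=3: pose=(2,3,E); sL=32/25, sR=160/109; mL=-80/109, mR=-16/25; mL+mR=-3744/2725 → advance -1; mR−mL=256/2725 → turn +1·90°
n=4: pose=(1,3,N); sL=80/37, sR=80/53; mL=-40/53, mR=-40/37; mL+mR=-3600/1961 → advance -1; mR−mL=-640/1961 → turn -1·90°
n=5: pose=(1,2,E); sL=160/97, sR=32/17; mL=-16/17, mR=-80/97; mL+mR=-2912/1649 → advance -1; mR−mL=192/1649 → turn +1·90°

0 16/13 16/9 -8/9 -8/13 3 3 S
1 160/157 160/137 -80/137 -80/157 3 4 E
2 8/5 20/17 -10/17 -4/5 2 4 N
3 32/25 160/109 -80/109 -16/25 2 3 E
4 80/37 80/53 -40/53 -40/37 1 3 N
5 160/97 32/17 -16/17 -80/97 1 2 E
final 0 2 N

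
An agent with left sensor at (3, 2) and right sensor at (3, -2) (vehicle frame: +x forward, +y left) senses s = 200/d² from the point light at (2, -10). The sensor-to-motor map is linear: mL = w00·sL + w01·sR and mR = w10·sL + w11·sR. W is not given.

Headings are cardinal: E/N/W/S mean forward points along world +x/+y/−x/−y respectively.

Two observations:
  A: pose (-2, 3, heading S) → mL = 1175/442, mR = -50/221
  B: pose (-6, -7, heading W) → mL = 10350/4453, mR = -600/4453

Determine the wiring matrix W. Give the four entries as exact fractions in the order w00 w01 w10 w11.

1 1/2 -1/2 1/2

obs A: pose=(-2,3,S) → sL=25/13, sR=25/17, mL=1175/442, mR=-50/221
obs B: pose=(-6,-7,W) → sL=100/61, sR=100/73, mL=10350/4453, mR=-600/4453
sensor matrix S = [[25/13, 25/17], [100/61, 100/73]]; det S = 220000/984113
solve [mL_A; mL_B] = S·[w00; w01] and [mR_A; mR_B] = S·[w10; w11]:
  w00 = 1, w01 = 1/2, w10 = -1/2, w11 = 1/2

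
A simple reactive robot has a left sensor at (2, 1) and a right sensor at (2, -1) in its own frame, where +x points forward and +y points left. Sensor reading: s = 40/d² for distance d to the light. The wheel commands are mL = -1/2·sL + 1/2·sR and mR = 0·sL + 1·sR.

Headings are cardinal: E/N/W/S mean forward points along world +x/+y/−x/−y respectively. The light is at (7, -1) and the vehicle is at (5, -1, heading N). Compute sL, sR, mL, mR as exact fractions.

40/13 8 32/13 8

left sensor world pos  = (4, 1); dL² = 13
right sensor world pos = (6, 1); dR² = 5
sL = 40/13 = 40/13
sR = 40/5 = 8
mL = -1/2·sL + 1/2·sR = 32/13
mR = 0·sL + 1·sR = 8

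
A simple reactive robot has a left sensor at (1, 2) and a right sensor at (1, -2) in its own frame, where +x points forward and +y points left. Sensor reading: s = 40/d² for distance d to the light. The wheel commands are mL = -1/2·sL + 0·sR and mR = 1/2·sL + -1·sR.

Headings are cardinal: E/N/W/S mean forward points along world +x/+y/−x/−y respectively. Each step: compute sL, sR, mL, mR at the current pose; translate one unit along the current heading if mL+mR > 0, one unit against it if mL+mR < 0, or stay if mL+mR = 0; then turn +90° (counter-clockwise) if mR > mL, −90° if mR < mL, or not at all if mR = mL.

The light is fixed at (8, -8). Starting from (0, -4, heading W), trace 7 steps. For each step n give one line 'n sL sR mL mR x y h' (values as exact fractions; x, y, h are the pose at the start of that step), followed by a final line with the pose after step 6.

0 8/17 40/117 -4/17 -212/1989 0 -4 W
1 20/17 4/9 -10/17 22/153 1 -4 S
2 8/17 8/9 -4/17 -100/153 1 -3 E
3 10/13 10/29 -5/13 15/377 0 -3 S
4 40/113 8/13 -20/113 -644/1469 0 -2 E
5 20/37 20/73 -10/37 -10/2701 -1 -2 S
6 8/29 40/89 -4/29 -804/2581 -1 -1 E
final -2 -1 S

n=0: pose=(0,-4,W); sL=8/17, sR=40/117; mL=-4/17, mR=-212/1989; mL+mR=-40/117 → advance -1; mR−mL=256/1989 → turn +1·90°
n=1: pose=(1,-4,S); sL=20/17, sR=4/9; mL=-10/17, mR=22/153; mL+mR=-4/9 → advance -1; mR−mL=112/153 → turn +1·90°
n=2: pose=(1,-3,E); sL=8/17, sR=8/9; mL=-4/17, mR=-100/153; mL+mR=-8/9 → advance -1; mR−mL=-64/153 → turn -1·90°
n=3: pose=(0,-3,S); sL=10/13, sR=10/29; mL=-5/13, mR=15/377; mL+mR=-10/29 → advance -1; mR−mL=160/377 → turn +1·90°
n=4: pose=(0,-2,E); sL=40/113, sR=8/13; mL=-20/113, mR=-644/1469; mL+mR=-8/13 → advance -1; mR−mL=-384/1469 → turn -1·90°
n=5: pose=(-1,-2,S); sL=20/37, sR=20/73; mL=-10/37, mR=-10/2701; mL+mR=-20/73 → advance -1; mR−mL=720/2701 → turn +1·90°
n=6: pose=(-1,-1,E); sL=8/29, sR=40/89; mL=-4/29, mR=-804/2581; mL+mR=-40/89 → advance -1; mR−mL=-448/2581 → turn -1·90°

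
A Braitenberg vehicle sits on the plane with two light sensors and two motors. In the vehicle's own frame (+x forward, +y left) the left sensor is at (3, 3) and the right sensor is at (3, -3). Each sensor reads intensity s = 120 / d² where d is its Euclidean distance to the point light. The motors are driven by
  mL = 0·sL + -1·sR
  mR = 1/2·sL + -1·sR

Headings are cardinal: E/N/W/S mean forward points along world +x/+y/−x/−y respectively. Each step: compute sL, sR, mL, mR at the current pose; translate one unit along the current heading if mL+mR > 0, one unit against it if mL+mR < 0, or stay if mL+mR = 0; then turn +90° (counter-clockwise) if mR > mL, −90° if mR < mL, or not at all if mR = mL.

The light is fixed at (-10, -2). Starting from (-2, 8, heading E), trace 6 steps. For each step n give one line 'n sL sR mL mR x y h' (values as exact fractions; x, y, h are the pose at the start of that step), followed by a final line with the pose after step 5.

0 12/29 12/17 -12/17 -246/493 -2 8 E
1 24/37 120/269 -120/269 -1212/9953 -3 8 N
2 30/13 3/4 -3/4 21/52 -3 7 W
3 120/157 120/61 -120/61 -15180/9577 -2 7 S
4 12/29 12/17 -12/17 -246/493 -2 8 E
5 24/37 120/269 -120/269 -1212/9953 -3 8 N
final -3 7 W

n=0: pose=(-2,8,E); sL=12/29, sR=12/17; mL=-12/17, mR=-246/493; mL+mR=-594/493 → advance -1; mR−mL=6/29 → turn +1·90°
n=1: pose=(-3,8,N); sL=24/37, sR=120/269; mL=-120/269, mR=-1212/9953; mL+mR=-5652/9953 → advance -1; mR−mL=12/37 → turn +1·90°
n=2: pose=(-3,7,W); sL=30/13, sR=3/4; mL=-3/4, mR=21/52; mL+mR=-9/26 → advance -1; mR−mL=15/13 → turn +1·90°
n=3: pose=(-2,7,S); sL=120/157, sR=120/61; mL=-120/61, mR=-15180/9577; mL+mR=-34020/9577 → advance -1; mR−mL=60/157 → turn +1·90°
n=4: pose=(-2,8,E); sL=12/29, sR=12/17; mL=-12/17, mR=-246/493; mL+mR=-594/493 → advance -1; mR−mL=6/29 → turn +1·90°
n=5: pose=(-3,8,N); sL=24/37, sR=120/269; mL=-120/269, mR=-1212/9953; mL+mR=-5652/9953 → advance -1; mR−mL=12/37 → turn +1·90°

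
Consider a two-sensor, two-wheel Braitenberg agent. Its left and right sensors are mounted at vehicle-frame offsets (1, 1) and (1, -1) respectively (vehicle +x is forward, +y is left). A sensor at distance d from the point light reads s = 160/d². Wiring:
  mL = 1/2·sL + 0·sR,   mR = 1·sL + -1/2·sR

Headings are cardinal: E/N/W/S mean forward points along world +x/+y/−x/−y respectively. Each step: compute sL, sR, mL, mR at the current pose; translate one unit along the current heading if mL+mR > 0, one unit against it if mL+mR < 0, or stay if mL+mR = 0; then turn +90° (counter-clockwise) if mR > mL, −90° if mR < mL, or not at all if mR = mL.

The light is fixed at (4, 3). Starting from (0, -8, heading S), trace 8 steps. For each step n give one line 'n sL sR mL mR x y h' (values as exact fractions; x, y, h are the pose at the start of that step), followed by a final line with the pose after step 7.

0 160/153 160/169 80/153 14800/25857 0 -8 S
1 16/13 80/89 8/13 904/1157 0 -9 E
2 160/137 32/25 80/137 1808/3425 1 -9 N
3 20/13 40/37 10/13 480/481 1 -8 E
4 160/109 160/101 80/109 7440/11009 2 -8 N
5 80/41 80/61 40/41 3240/2501 2 -7 E
6 32/17 160/81 16/17 1232/1377 3 -7 N
7 5/2 8/5 5/4 17/10 3 -6 E
final 4 -6 N

n=0: pose=(0,-8,S); sL=160/153, sR=160/169; mL=80/153, mR=14800/25857; mL+mR=9440/8619 → advance +1; mR−mL=1280/25857 → turn +1·90°
n=1: pose=(0,-9,E); sL=16/13, sR=80/89; mL=8/13, mR=904/1157; mL+mR=1616/1157 → advance +1; mR−mL=192/1157 → turn +1·90°
n=2: pose=(1,-9,N); sL=160/137, sR=32/25; mL=80/137, mR=1808/3425; mL+mR=3808/3425 → advance +1; mR−mL=-192/3425 → turn -1·90°
n=3: pose=(1,-8,E); sL=20/13, sR=40/37; mL=10/13, mR=480/481; mL+mR=850/481 → advance +1; mR−mL=110/481 → turn +1·90°
n=4: pose=(2,-8,N); sL=160/109, sR=160/101; mL=80/109, mR=7440/11009; mL+mR=15520/11009 → advance +1; mR−mL=-640/11009 → turn -1·90°
n=5: pose=(2,-7,E); sL=80/41, sR=80/61; mL=40/41, mR=3240/2501; mL+mR=5680/2501 → advance +1; mR−mL=800/2501 → turn +1·90°
n=6: pose=(3,-7,N); sL=32/17, sR=160/81; mL=16/17, mR=1232/1377; mL+mR=2528/1377 → advance +1; mR−mL=-64/1377 → turn -1·90°
n=7: pose=(3,-6,E); sL=5/2, sR=8/5; mL=5/4, mR=17/10; mL+mR=59/20 → advance +1; mR−mL=9/20 → turn +1·90°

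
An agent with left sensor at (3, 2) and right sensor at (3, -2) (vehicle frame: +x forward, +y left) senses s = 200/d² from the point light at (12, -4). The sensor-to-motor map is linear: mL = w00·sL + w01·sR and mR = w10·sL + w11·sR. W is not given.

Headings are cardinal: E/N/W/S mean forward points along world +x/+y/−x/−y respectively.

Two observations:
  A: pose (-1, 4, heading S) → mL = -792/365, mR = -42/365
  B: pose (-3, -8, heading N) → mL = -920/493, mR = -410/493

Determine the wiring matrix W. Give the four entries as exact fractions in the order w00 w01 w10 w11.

-1 -1 1/2 -1

obs A: pose=(-1,4,S) → sL=100/73, sR=4/5, mL=-792/365, mR=-42/365
obs B: pose=(-3,-8,N) → sL=20/29, sR=20/17, mL=-920/493, mR=-410/493
sensor matrix S = [[100/73, 4/5], [20/29, 20/17]]; det S = 38144/35989
solve [mL_A; mL_B] = S·[w00; w01] and [mR_A; mR_B] = S·[w10; w11]:
  w00 = -1, w01 = -1, w10 = 1/2, w11 = -1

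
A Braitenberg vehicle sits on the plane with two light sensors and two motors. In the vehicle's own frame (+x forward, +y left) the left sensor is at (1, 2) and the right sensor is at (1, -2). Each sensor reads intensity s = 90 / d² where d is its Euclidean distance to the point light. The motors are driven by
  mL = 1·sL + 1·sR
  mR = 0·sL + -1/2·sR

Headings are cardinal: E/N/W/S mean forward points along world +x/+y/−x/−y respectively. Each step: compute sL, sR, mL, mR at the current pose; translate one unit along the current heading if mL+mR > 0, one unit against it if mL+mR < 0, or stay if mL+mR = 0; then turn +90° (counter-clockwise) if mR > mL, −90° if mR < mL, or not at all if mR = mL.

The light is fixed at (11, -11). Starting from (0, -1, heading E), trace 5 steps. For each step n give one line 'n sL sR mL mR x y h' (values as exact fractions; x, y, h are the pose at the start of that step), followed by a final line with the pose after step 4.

0 45/122 45/82 2295/2501 -45/164 0 -1 E
1 18/29 2/5 148/145 -1/5 1 -1 S
2 9/17 45/121 1854/2057 -45/242 1 -2 W
3 90/269 90/181 40500/48689 -45/181 0 -2 N
4 45/122 45/82 2295/2501 -45/164 0 -1 E
final 1 -1 S

n=0: pose=(0,-1,E); sL=45/122, sR=45/82; mL=2295/2501, mR=-45/164; mL+mR=6435/10004 → advance +1; mR−mL=-11925/10004 → turn -1·90°
n=1: pose=(1,-1,S); sL=18/29, sR=2/5; mL=148/145, mR=-1/5; mL+mR=119/145 → advance +1; mR−mL=-177/145 → turn -1·90°
n=2: pose=(1,-2,W); sL=9/17, sR=45/121; mL=1854/2057, mR=-45/242; mL+mR=2943/4114 → advance +1; mR−mL=-4473/4114 → turn -1·90°
n=3: pose=(0,-2,N); sL=90/269, sR=90/181; mL=40500/48689, mR=-45/181; mL+mR=28395/48689 → advance +1; mR−mL=-52605/48689 → turn -1·90°
n=4: pose=(0,-1,E); sL=45/122, sR=45/82; mL=2295/2501, mR=-45/164; mL+mR=6435/10004 → advance +1; mR−mL=-11925/10004 → turn -1·90°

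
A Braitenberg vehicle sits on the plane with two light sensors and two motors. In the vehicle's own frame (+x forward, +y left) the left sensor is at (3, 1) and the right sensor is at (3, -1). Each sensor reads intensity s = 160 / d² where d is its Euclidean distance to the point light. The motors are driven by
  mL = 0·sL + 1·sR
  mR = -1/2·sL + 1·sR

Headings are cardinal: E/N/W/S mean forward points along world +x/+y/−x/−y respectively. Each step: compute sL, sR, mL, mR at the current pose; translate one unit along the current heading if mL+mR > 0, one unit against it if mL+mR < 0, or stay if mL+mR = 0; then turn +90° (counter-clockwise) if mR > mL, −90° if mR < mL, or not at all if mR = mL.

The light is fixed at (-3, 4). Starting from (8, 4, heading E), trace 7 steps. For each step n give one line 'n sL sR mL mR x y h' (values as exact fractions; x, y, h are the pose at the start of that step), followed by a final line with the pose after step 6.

0 160/197 160/197 160/197 80/197 8 4 E
1 80/89 16/13 16/13 904/1157 9 4 S
2 32/17 160/81 160/81 1424/1377 9 3 W
3 20/13 40/37 40/37 150/481 8 3 N
4 160/197 160/197 160/197 80/197 8 4 E
5 80/89 16/13 16/13 904/1157 9 4 S
6 32/17 160/81 160/81 1424/1377 9 3 W
final 8 3 N

n=0: pose=(8,4,E); sL=160/197, sR=160/197; mL=160/197, mR=80/197; mL+mR=240/197 → advance +1; mR−mL=-80/197 → turn -1·90°
n=1: pose=(9,4,S); sL=80/89, sR=16/13; mL=16/13, mR=904/1157; mL+mR=2328/1157 → advance +1; mR−mL=-40/89 → turn -1·90°
n=2: pose=(9,3,W); sL=32/17, sR=160/81; mL=160/81, mR=1424/1377; mL+mR=4144/1377 → advance +1; mR−mL=-16/17 → turn -1·90°
n=3: pose=(8,3,N); sL=20/13, sR=40/37; mL=40/37, mR=150/481; mL+mR=670/481 → advance +1; mR−mL=-10/13 → turn -1·90°
n=4: pose=(8,4,E); sL=160/197, sR=160/197; mL=160/197, mR=80/197; mL+mR=240/197 → advance +1; mR−mL=-80/197 → turn -1·90°
n=5: pose=(9,4,S); sL=80/89, sR=16/13; mL=16/13, mR=904/1157; mL+mR=2328/1157 → advance +1; mR−mL=-40/89 → turn -1·90°
n=6: pose=(9,3,W); sL=32/17, sR=160/81; mL=160/81, mR=1424/1377; mL+mR=4144/1377 → advance +1; mR−mL=-16/17 → turn -1·90°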